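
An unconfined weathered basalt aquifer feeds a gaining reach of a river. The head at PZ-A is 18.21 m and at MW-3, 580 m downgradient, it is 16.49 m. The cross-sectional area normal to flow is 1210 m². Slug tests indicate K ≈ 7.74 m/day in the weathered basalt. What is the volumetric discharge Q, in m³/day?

Hydraulic gradient i = (18.21 − 16.49) / 580 = 1.72 / 580 = 0.002966.
Darcy's law: Q = K · A · i = 7.740 × 1210 × 0.002966 = 27.77 m³/day.

27.8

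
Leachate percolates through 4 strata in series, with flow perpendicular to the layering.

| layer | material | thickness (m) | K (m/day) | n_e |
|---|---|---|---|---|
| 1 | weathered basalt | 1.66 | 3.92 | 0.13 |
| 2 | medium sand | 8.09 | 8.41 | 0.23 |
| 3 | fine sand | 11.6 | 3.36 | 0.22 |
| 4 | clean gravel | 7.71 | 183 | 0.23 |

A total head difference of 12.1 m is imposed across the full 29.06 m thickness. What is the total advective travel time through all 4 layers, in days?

With flow normal to the layers, continuity requires the same specific discharge q through every layer.
Σ(b_i/K_i) = 1.66/3.92 + 8.09/8.41 + 11.6/3.36 + 7.71/183 = 4.880 d.
q = Δh / Σ(b_i/K_i) = 12.1 / 4.880 = 2.480 m/day.
In each layer the seepage velocity is v_i = q/n_i, so the layer transit time is t_i = b_i·n_i / q:
  layer 1 (weathered basalt): t_1 = 1.66 × 0.13 / 2.480 = 0.08703 d
  layer 2 (medium sand): t_2 = 8.09 × 0.23 / 2.480 = 0.7504 d
  layer 3 (fine sand): t_3 = 11.6 × 0.22 / 2.480 = 1.029 d
  layer 4 (clean gravel): t_4 = 7.71 × 0.23 / 2.480 = 0.7152 d
Total t = Σ t_i = 2.582 days.

2.58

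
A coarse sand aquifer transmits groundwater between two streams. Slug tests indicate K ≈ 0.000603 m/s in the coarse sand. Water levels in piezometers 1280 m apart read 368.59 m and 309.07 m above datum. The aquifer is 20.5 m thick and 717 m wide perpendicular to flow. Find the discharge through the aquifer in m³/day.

35600

Convert K: 0.000603 m/s × 86400 = 52.10 m/day.
Cross-sectional area A = 717 × 20.5 = 14698 m².
Hydraulic gradient i = (368.59 − 309.07) / 1280 = 59.52 / 1280 = 0.04650.
Darcy's law: Q = K · A · i = 52.10 × 14698 × 0.04650 = 35609 m³/day.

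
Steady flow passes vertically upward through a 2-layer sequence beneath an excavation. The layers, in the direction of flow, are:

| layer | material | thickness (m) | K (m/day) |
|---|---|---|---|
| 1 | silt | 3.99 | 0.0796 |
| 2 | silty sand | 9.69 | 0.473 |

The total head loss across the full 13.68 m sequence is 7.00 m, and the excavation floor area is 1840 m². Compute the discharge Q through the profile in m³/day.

Flow is perpendicular to layering, so the layers act in series and the equivalent K is the thickness-weighted harmonic mean.
Total thickness L = 3.99 + 9.69 = 13.68 m.
Σ(b_i/K_i) = 3.99/0.0796 + 9.69/0.473 = 70.61 d.
K_eq = L / Σ(b_i/K_i) = 13.68 / 70.61 = 0.1937 m/day.
Q = K_eq · A · (Δh/L) = 0.1937 × 1840 × (7.00/13.68) = 182.4 m³/day.

182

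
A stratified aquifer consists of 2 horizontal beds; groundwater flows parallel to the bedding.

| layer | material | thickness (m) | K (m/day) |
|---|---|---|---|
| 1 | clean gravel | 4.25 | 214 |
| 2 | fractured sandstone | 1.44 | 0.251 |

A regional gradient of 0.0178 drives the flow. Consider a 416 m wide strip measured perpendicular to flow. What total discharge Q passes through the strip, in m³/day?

Flow is parallel to layering, so each bed carries its own Darcy discharge and the transmissivities add.
Σ(K_i·b_i) = 214×4.25 + 0.251×1.44 = 909.9 m²/day.
Hydraulic gradient i = 0.0178.
Q = Σ(K_i·b_i) · W · i = 909.9 × 416 × 0.01780 = 6737 m³/day.

6740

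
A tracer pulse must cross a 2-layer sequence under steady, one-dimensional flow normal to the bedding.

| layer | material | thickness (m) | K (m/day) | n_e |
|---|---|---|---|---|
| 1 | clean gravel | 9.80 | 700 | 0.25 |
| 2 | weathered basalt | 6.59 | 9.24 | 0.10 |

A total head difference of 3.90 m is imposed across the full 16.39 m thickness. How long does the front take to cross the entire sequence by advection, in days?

0.580

With flow normal to the layers, continuity requires the same specific discharge q through every layer.
Σ(b_i/K_i) = 9.80/700 + 6.59/9.24 = 0.7272 d.
q = Δh / Σ(b_i/K_i) = 3.90 / 0.7272 = 5.363 m/day.
In each layer the seepage velocity is v_i = q/n_i, so the layer transit time is t_i = b_i·n_i / q:
  layer 1 (clean gravel): t_1 = 9.80 × 0.25 / 5.363 = 0.4568 d
  layer 2 (weathered basalt): t_2 = 6.59 × 0.10 / 5.363 = 0.1229 d
Total t = Σ t_i = 0.5797 days.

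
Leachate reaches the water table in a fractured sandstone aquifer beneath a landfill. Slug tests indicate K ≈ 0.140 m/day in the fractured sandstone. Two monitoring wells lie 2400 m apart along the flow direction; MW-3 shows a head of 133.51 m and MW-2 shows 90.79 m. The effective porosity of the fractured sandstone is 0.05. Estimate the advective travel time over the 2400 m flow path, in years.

132

Hydraulic gradient i = (133.51 − 90.79) / 2400 = 42.72 / 2400 = 0.01780.
Darcy flux q = K · i = 0.1400 × 0.01780 = 0.002492 m/day.
Seepage velocity v = q / n_e = 0.002492 / 0.05 = 0.04984 m/day.
Travel time t = L / v = 2400 / 0.04984 = 48154 days = 131.8 years.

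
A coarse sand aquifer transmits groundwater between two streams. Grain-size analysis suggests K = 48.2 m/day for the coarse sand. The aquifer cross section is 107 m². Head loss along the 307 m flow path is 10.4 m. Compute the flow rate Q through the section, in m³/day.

Hydraulic gradient i = Δh / L = 10.4 / 307 = 0.03388.
Darcy's law: Q = K · A · i = 48.20 × 107.0 × 0.03388 = 174.7 m³/day.

175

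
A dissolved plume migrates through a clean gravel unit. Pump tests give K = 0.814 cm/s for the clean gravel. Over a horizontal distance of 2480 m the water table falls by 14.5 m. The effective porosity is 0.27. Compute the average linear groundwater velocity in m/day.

Convert K: 0.814 cm/s × 864 = 703.3 m/day.
Hydraulic gradient i = Δh / L = 14.5 / 2480 = 0.005847.
Darcy flux q = K · i = 703.3 × 0.005847 = 4.112 m/day.
Seepage velocity v = q / n_e = 4.112 / 0.27 = 15.23 m/day.

15.2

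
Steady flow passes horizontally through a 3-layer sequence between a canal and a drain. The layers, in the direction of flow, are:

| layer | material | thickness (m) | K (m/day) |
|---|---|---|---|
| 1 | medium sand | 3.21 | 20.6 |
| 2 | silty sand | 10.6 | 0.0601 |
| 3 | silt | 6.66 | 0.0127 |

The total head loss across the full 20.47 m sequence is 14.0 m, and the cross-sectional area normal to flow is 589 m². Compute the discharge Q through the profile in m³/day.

11.8

Flow is perpendicular to layering, so the layers act in series and the equivalent K is the thickness-weighted harmonic mean.
Total thickness L = 3.21 + 10.6 + 6.66 = 20.47 m.
Σ(b_i/K_i) = 3.21/20.6 + 10.6/0.0601 + 6.66/0.0127 = 700.9 d.
K_eq = L / Σ(b_i/K_i) = 20.47 / 700.9 = 0.02920 m/day.
Q = K_eq · A · (Δh/L) = 0.02920 × 589 × (14.0/20.47) = 11.76 m³/day.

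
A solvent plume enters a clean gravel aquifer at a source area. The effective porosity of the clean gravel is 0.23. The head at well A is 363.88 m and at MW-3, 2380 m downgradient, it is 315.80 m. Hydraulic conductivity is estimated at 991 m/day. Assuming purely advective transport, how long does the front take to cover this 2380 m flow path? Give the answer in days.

Hydraulic gradient i = (363.88 − 315.80) / 2380 = 48.08 / 2380 = 0.02020.
Darcy flux q = K · i = 991.0 × 0.02020 = 20.02 m/day.
Seepage velocity v = q / n_e = 20.02 / 0.23 = 87.04 m/day.
Travel time t = L / v = 2380 / 87.04 = 27.34 days.

27.3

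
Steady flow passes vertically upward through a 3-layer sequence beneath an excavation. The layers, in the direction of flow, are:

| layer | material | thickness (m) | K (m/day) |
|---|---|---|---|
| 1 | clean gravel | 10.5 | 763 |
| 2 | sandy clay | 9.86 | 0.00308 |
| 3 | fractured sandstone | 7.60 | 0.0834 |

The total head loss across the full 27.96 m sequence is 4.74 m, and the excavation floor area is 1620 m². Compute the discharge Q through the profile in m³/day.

Flow is perpendicular to layering, so the layers act in series and the equivalent K is the thickness-weighted harmonic mean.
Total thickness L = 10.5 + 9.86 + 7.60 = 27.96 m.
Σ(b_i/K_i) = 10.5/763 + 9.86/0.00308 + 7.60/0.0834 = 3292 d.
K_eq = L / Σ(b_i/K_i) = 27.96 / 3292 = 0.008492 m/day.
Q = K_eq · A · (Δh/L) = 0.008492 × 1620 × (4.74/27.96) = 2.332 m³/day.

2.33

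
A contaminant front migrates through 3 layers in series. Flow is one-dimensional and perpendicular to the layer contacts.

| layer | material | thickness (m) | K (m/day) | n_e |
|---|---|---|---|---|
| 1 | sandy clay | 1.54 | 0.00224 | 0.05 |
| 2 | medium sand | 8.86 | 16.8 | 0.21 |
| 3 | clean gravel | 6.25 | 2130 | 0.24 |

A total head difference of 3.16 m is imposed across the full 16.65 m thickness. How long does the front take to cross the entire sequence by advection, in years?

With flow normal to the layers, continuity requires the same specific discharge q through every layer.
Σ(b_i/K_i) = 1.54/0.00224 + 8.86/16.8 + 6.25/2130 = 688.0 d.
q = Δh / Σ(b_i/K_i) = 3.16 / 688.0 = 0.004593 m/day.
In each layer the seepage velocity is v_i = q/n_i, so the layer transit time is t_i = b_i·n_i / q:
  layer 1 (sandy clay): t_1 = 1.54 × 0.05 / 0.004593 = 16.77 d
  layer 2 (medium sand): t_2 = 8.86 × 0.21 / 0.004593 = 405.1 d
  layer 3 (clean gravel): t_3 = 6.25 × 0.24 / 0.004593 = 326.6 d
Total t = Σ t_i = 748.5 days = 2.049 years.

2.05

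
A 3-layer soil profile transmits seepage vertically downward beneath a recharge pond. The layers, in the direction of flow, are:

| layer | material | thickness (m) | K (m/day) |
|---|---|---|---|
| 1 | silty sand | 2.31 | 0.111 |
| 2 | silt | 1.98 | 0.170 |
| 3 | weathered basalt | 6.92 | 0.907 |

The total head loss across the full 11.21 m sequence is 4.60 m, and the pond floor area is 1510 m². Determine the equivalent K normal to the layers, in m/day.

Flow is perpendicular to layering, so the layers act in series and the equivalent K is the thickness-weighted harmonic mean.
Total thickness L = 2.31 + 1.98 + 6.92 = 11.21 m.
Σ(b_i/K_i) = 2.31/0.111 + 1.98/0.170 + 6.92/0.907 = 40.09 d.
K_eq = L / Σ(b_i/K_i) = 11.21 / 40.09 = 0.2796 m/day.

0.280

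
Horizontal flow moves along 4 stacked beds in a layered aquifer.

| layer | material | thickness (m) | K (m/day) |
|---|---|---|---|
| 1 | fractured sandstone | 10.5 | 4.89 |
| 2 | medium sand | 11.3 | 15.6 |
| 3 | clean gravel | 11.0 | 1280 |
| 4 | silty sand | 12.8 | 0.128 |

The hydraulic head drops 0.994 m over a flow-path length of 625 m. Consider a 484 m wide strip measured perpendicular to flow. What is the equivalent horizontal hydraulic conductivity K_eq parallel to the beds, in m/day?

Flow is parallel to layering, so each bed carries its own Darcy discharge and the transmissivities add.
Σ(K_i·b_i) = 4.89×10.5 + 15.6×11.3 + 1280×11.0 + 0.128×12.8 = 14309 m²/day.
Total thickness b = 45.60 m, so K_eq = Σ(K_i·b_i)/b = 313.8 m/day.

314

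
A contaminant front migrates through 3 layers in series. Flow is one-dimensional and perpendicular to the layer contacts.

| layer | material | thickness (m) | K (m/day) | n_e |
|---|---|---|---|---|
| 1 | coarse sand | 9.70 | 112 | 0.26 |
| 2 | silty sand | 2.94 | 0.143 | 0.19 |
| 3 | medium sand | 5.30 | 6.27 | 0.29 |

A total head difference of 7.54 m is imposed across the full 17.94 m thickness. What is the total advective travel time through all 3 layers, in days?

13.2

With flow normal to the layers, continuity requires the same specific discharge q through every layer.
Σ(b_i/K_i) = 9.70/112 + 2.94/0.143 + 5.30/6.27 = 21.49 d.
q = Δh / Σ(b_i/K_i) = 7.54 / 21.49 = 0.3508 m/day.
In each layer the seepage velocity is v_i = q/n_i, so the layer transit time is t_i = b_i·n_i / q:
  layer 1 (coarse sand): t_1 = 9.70 × 0.26 / 0.3508 = 7.188 d
  layer 2 (silty sand): t_2 = 2.94 × 0.19 / 0.3508 = 1.592 d
  layer 3 (medium sand): t_3 = 5.30 × 0.29 / 0.3508 = 4.381 d
Total t = Σ t_i = 13.16 days.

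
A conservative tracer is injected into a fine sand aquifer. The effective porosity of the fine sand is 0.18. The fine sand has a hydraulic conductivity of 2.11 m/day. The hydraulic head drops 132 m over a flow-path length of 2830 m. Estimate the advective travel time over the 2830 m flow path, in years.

14.2

Hydraulic gradient i = Δh / L = 132 / 2830 = 0.04664.
Darcy flux q = K · i = 2.110 × 0.04664 = 0.09842 m/day.
Seepage velocity v = q / n_e = 0.09842 / 0.18 = 0.5468 m/day.
Travel time t = L / v = 2830 / 0.5468 = 5176 days = 14.17 years.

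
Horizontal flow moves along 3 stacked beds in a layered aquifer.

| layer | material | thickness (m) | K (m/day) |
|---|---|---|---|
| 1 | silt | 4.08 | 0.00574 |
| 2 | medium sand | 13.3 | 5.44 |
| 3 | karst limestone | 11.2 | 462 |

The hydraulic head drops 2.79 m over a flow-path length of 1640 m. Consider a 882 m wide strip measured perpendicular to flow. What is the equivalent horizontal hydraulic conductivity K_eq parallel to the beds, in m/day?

Flow is parallel to layering, so each bed carries its own Darcy discharge and the transmissivities add.
Σ(K_i·b_i) = 0.00574×4.08 + 5.44×13.3 + 462×11.2 = 5247 m²/day.
Total thickness b = 28.58 m, so K_eq = Σ(K_i·b_i)/b = 183.6 m/day.

184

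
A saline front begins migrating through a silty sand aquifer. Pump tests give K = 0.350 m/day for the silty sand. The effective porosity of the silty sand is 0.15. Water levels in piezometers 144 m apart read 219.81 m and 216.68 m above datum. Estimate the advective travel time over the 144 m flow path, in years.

Hydraulic gradient i = (219.81 − 216.68) / 144 = 3.13 / 144 = 0.02174.
Darcy flux q = K · i = 0.3500 × 0.02174 = 0.007608 m/day.
Seepage velocity v = q / n_e = 0.007608 / 0.15 = 0.05072 m/day.
Travel time t = L / v = 144 / 0.05072 = 2839 days = 7.773 years.

7.77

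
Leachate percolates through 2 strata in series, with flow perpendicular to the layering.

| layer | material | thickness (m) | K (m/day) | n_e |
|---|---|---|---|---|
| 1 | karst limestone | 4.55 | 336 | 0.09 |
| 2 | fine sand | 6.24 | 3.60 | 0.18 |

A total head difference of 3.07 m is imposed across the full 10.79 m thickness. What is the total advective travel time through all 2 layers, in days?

With flow normal to the layers, continuity requires the same specific discharge q through every layer.
Σ(b_i/K_i) = 4.55/336 + 6.24/3.60 = 1.747 d.
q = Δh / Σ(b_i/K_i) = 3.07 / 1.747 = 1.757 m/day.
In each layer the seepage velocity is v_i = q/n_i, so the layer transit time is t_i = b_i·n_i / q:
  layer 1 (karst limestone): t_1 = 4.55 × 0.09 / 1.757 = 0.2330 d
  layer 2 (fine sand): t_2 = 6.24 × 0.18 / 1.757 = 0.6391 d
Total t = Σ t_i = 0.8721 days.

0.872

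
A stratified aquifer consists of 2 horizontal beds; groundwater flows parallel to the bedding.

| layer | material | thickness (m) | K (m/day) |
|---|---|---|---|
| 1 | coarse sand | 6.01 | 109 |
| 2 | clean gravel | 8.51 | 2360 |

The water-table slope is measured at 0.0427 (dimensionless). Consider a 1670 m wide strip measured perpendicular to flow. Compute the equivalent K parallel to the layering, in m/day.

1430

Flow is parallel to layering, so each bed carries its own Darcy discharge and the transmissivities add.
Σ(K_i·b_i) = 109×6.01 + 2360×8.51 = 20739 m²/day.
Total thickness b = 14.52 m, so K_eq = Σ(K_i·b_i)/b = 1428 m/day.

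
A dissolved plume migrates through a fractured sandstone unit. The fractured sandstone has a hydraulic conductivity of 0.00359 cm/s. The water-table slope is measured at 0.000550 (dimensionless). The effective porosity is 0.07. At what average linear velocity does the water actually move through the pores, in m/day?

Convert K: 0.00359 cm/s × 864 = 3.102 m/day.
Hydraulic gradient i = 0.000550.
Darcy flux q = K · i = 3.102 × 0.0005500 = 0.001706 m/day.
Seepage velocity v = q / n_e = 0.001706 / 0.07 = 0.02437 m/day.

0.0244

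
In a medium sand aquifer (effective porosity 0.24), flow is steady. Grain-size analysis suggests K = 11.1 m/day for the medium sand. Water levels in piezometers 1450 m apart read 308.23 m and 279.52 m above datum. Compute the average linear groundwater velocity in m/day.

0.916

Hydraulic gradient i = (308.23 − 279.52) / 1450 = 28.71 / 1450 = 0.01980.
Darcy flux q = K · i = 11.10 × 0.01980 = 0.2198 m/day.
Seepage velocity v = q / n_e = 0.2198 / 0.24 = 0.9158 m/day.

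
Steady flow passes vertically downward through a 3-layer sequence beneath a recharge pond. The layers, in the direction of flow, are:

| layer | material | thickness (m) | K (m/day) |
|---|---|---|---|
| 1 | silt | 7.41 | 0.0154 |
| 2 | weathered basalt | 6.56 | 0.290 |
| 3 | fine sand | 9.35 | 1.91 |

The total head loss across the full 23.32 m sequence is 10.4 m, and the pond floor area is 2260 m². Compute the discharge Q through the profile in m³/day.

46.2

Flow is perpendicular to layering, so the layers act in series and the equivalent K is the thickness-weighted harmonic mean.
Total thickness L = 7.41 + 6.56 + 9.35 = 23.32 m.
Σ(b_i/K_i) = 7.41/0.0154 + 6.56/0.290 + 9.35/1.91 = 508.7 d.
K_eq = L / Σ(b_i/K_i) = 23.32 / 508.7 = 0.04584 m/day.
Q = K_eq · A · (Δh/L) = 0.04584 × 2260 × (10.4/23.32) = 46.21 m³/day.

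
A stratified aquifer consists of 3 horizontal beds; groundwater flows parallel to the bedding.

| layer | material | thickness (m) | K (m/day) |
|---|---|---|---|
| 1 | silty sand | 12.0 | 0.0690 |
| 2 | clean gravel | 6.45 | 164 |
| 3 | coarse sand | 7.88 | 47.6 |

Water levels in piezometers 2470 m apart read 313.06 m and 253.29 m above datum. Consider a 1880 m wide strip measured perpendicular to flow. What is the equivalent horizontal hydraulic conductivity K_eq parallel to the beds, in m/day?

Flow is parallel to layering, so each bed carries its own Darcy discharge and the transmissivities add.
Σ(K_i·b_i) = 0.0690×12.0 + 164×6.45 + 47.6×7.88 = 1434 m²/day.
Total thickness b = 26.33 m, so K_eq = Σ(K_i·b_i)/b = 54.45 m/day.

54.5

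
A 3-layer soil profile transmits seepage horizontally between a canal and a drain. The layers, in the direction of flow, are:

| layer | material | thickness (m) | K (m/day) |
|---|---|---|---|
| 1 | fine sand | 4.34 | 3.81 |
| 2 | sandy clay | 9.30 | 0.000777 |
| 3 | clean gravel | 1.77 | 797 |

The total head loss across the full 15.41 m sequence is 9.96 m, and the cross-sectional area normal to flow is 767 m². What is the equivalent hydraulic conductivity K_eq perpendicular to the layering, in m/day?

Flow is perpendicular to layering, so the layers act in series and the equivalent K is the thickness-weighted harmonic mean.
Total thickness L = 4.34 + 9.30 + 1.77 = 15.41 m.
Σ(b_i/K_i) = 4.34/3.81 + 9.30/0.000777 + 1.77/797 = 11970 d.
K_eq = L / Σ(b_i/K_i) = 15.41 / 11970 = 0.001287 m/day.

0.00129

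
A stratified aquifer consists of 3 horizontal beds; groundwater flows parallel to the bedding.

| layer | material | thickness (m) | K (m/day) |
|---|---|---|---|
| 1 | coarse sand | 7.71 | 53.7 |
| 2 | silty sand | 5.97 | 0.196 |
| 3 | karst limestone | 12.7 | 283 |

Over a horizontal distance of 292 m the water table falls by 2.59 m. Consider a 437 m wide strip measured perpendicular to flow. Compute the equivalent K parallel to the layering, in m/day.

Flow is parallel to layering, so each bed carries its own Darcy discharge and the transmissivities add.
Σ(K_i·b_i) = 53.7×7.71 + 0.196×5.97 + 283×12.7 = 4009 m²/day.
Total thickness b = 26.38 m, so K_eq = Σ(K_i·b_i)/b = 152.0 m/day.

152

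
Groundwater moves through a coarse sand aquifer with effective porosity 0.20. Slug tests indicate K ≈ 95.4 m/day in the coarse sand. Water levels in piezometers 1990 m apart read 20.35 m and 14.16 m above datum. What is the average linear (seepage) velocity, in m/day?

Hydraulic gradient i = (20.35 − 14.16) / 1990 = 6.19 / 1990 = 0.003111.
Darcy flux q = K · i = 95.40 × 0.003111 = 0.2967 m/day.
Seepage velocity v = q / n_e = 0.2967 / 0.20 = 1.484 m/day.

1.48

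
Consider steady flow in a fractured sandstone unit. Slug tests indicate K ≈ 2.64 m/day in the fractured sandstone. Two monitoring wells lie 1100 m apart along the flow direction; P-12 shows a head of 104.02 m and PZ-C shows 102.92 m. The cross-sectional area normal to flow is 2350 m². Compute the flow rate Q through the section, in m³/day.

6.20

Hydraulic gradient i = (104.02 − 102.92) / 1100 = 1.1 / 1100 = 0.001000.
Darcy's law: Q = K · A · i = 2.640 × 2350 × 0.001000 = 6.204 m³/day.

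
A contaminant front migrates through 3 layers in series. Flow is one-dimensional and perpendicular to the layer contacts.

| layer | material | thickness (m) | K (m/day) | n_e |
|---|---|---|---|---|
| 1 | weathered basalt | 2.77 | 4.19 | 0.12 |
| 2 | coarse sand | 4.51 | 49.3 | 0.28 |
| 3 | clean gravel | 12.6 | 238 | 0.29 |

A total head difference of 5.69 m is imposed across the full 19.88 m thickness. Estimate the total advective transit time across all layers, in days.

With flow normal to the layers, continuity requires the same specific discharge q through every layer.
Σ(b_i/K_i) = 2.77/4.19 + 4.51/49.3 + 12.6/238 = 0.8055 d.
q = Δh / Σ(b_i/K_i) = 5.69 / 0.8055 = 7.064 m/day.
In each layer the seepage velocity is v_i = q/n_i, so the layer transit time is t_i = b_i·n_i / q:
  layer 1 (weathered basalt): t_1 = 2.77 × 0.12 / 7.064 = 0.04706 d
  layer 2 (coarse sand): t_2 = 4.51 × 0.28 / 7.064 = 0.1788 d
  layer 3 (clean gravel): t_3 = 12.6 × 0.29 / 7.064 = 0.5173 d
Total t = Σ t_i = 0.7431 days.

0.743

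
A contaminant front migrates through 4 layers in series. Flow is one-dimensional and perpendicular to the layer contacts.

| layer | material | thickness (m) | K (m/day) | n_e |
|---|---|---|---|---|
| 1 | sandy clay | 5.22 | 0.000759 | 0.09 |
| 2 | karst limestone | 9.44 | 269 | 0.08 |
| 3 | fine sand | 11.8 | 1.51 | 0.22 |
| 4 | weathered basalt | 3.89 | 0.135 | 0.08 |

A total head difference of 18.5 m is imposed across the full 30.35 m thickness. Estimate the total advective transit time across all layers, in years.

With flow normal to the layers, continuity requires the same specific discharge q through every layer.
Σ(b_i/K_i) = 5.22/0.000759 + 9.44/269 + 11.8/1.51 + 3.89/0.135 = 6914 d.
q = Δh / Σ(b_i/K_i) = 18.5 / 6914 = 0.002676 m/day.
In each layer the seepage velocity is v_i = q/n_i, so the layer transit time is t_i = b_i·n_i / q:
  layer 1 (sandy clay): t_1 = 5.22 × 0.09 / 0.002676 = 175.6 d
  layer 2 (karst limestone): t_2 = 9.44 × 0.08 / 0.002676 = 282.2 d
  layer 3 (fine sand): t_3 = 11.8 × 0.22 / 0.002676 = 970.2 d
  layer 4 (weathered basalt): t_4 = 3.89 × 0.08 / 0.002676 = 116.3 d
Total t = Σ t_i = 1544 days = 4.228 years.

4.23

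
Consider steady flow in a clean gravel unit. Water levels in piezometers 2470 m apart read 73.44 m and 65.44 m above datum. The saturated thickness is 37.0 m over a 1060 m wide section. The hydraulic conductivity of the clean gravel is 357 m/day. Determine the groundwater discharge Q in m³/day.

Cross-sectional area A = 1060 × 37.0 = 39220 m².
Hydraulic gradient i = (73.44 − 65.44) / 2470 = 8 / 2470 = 0.003239.
Darcy's law: Q = K · A · i = 357.0 × 39220 × 0.003239 = 45349 m³/day.

45300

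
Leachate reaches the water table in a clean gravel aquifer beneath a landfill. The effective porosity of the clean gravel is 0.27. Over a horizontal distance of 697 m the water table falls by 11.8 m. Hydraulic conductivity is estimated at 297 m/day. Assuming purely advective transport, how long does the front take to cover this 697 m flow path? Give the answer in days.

Hydraulic gradient i = Δh / L = 11.8 / 697 = 0.01693.
Darcy flux q = K · i = 297.0 × 0.01693 = 5.028 m/day.
Seepage velocity v = q / n_e = 5.028 / 0.27 = 18.62 m/day.
Travel time t = L / v = 697 / 18.62 = 37.43 days.

37.4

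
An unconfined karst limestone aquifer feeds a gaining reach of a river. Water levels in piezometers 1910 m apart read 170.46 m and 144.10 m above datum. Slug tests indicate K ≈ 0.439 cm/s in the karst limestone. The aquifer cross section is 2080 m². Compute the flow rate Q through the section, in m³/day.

Convert K: 0.439 cm/s × 864 = 379.3 m/day.
Hydraulic gradient i = (170.46 − 144.10) / 1910 = 26.36 / 1910 = 0.01380.
Darcy's law: Q = K · A · i = 379.3 × 2080 × 0.01380 = 10888 m³/day.

10900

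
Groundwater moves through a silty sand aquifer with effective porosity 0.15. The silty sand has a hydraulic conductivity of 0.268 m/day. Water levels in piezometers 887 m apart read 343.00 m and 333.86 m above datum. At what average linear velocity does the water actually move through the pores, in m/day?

Hydraulic gradient i = (343.00 − 333.86) / 887 = 9.14 / 887 = 0.01030.
Darcy flux q = K · i = 0.2680 × 0.01030 = 0.002762 m/day.
Seepage velocity v = q / n_e = 0.002762 / 0.15 = 0.01841 m/day.

0.0184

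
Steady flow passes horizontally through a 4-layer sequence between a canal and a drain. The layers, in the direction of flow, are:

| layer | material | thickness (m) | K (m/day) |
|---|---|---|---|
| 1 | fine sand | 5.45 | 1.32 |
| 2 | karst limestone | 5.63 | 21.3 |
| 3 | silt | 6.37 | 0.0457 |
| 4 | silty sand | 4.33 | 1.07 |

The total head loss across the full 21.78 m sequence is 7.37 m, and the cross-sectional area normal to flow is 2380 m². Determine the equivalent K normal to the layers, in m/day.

Flow is perpendicular to layering, so the layers act in series and the equivalent K is the thickness-weighted harmonic mean.
Total thickness L = 5.45 + 5.63 + 6.37 + 4.33 = 21.78 m.
Σ(b_i/K_i) = 5.45/1.32 + 5.63/21.3 + 6.37/0.0457 + 4.33/1.07 = 147.8 d.
K_eq = L / Σ(b_i/K_i) = 21.78 / 147.8 = 0.1473 m/day.

0.147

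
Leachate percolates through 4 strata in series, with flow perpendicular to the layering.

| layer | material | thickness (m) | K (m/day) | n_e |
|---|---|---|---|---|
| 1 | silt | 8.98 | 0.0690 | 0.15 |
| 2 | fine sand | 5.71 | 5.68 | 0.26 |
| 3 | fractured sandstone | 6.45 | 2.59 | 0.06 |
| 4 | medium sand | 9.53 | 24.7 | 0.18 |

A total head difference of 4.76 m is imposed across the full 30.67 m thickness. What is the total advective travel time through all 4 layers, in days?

139

With flow normal to the layers, continuity requires the same specific discharge q through every layer.
Σ(b_i/K_i) = 8.98/0.0690 + 5.71/5.68 + 6.45/2.59 + 9.53/24.7 = 134.0 d.
q = Δh / Σ(b_i/K_i) = 4.76 / 134.0 = 0.03552 m/day.
In each layer the seepage velocity is v_i = q/n_i, so the layer transit time is t_i = b_i·n_i / q:
  layer 1 (silt): t_1 = 8.98 × 0.15 / 0.03552 = 37.93 d
  layer 2 (fine sand): t_2 = 5.71 × 0.26 / 0.03552 = 41.80 d
  layer 3 (fractured sandstone): t_3 = 6.45 × 0.06 / 0.03552 = 10.90 d
  layer 4 (medium sand): t_4 = 9.53 × 0.18 / 0.03552 = 48.30 d
Total t = Σ t_i = 138.9 days.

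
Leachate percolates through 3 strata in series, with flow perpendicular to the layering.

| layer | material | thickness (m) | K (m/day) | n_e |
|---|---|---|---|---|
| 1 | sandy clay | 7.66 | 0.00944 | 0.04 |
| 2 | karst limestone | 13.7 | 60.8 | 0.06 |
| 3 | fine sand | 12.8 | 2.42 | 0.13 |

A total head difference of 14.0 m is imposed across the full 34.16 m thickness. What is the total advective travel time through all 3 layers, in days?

163

With flow normal to the layers, continuity requires the same specific discharge q through every layer.
Σ(b_i/K_i) = 7.66/0.00944 + 13.7/60.8 + 12.8/2.42 = 817.0 d.
q = Δh / Σ(b_i/K_i) = 14.0 / 817.0 = 0.01714 m/day.
In each layer the seepage velocity is v_i = q/n_i, so the layer transit time is t_i = b_i·n_i / q:
  layer 1 (sandy clay): t_1 = 7.66 × 0.04 / 0.01714 = 17.88 d
  layer 2 (karst limestone): t_2 = 13.7 × 0.06 / 0.01714 = 47.97 d
  layer 3 (fine sand): t_3 = 12.8 × 0.13 / 0.01714 = 97.10 d
Total t = Σ t_i = 162.9 days.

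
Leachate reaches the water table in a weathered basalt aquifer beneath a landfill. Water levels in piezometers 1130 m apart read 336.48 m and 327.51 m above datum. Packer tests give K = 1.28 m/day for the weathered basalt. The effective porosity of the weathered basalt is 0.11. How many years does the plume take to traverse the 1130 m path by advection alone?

33.5

Hydraulic gradient i = (336.48 − 327.51) / 1130 = 8.97 / 1130 = 0.007938.
Darcy flux q = K · i = 1.280 × 0.007938 = 0.01016 m/day.
Seepage velocity v = q / n_e = 0.01016 / 0.11 = 0.09237 m/day.
Travel time t = L / v = 1130 / 0.09237 = 12233 days = 33.49 years.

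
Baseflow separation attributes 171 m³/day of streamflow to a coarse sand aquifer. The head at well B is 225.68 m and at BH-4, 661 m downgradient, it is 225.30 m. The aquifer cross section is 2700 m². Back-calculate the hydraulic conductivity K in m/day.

Hydraulic gradient i = (225.68 − 225.30) / 661 = 0.38 / 661 = 0.0005749.
From Q = K·A·i, K = Q / (A·i) = 171 / (2700 × 0.0005749) = 110.2 m/day.

110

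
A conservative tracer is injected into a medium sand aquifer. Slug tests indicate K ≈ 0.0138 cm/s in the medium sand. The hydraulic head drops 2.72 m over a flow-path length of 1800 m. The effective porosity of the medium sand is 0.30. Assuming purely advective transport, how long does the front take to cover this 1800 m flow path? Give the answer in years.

Convert K: 0.0138 cm/s × 864 = 11.92 m/day.
Hydraulic gradient i = Δh / L = 2.72 / 1800 = 0.001511.
Darcy flux q = K · i = 11.92 × 0.001511 = 0.01802 m/day.
Seepage velocity v = q / n_e = 0.01802 / 0.30 = 0.06006 m/day.
Travel time t = L / v = 1800 / 0.06006 = 29971 days = 82.06 years.

82.1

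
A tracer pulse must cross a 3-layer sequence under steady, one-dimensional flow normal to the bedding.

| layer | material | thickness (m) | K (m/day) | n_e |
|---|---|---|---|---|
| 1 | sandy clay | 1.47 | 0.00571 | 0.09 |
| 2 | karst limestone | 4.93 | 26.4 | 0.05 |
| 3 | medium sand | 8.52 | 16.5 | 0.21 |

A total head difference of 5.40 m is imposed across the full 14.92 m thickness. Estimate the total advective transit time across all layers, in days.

With flow normal to the layers, continuity requires the same specific discharge q through every layer.
Σ(b_i/K_i) = 1.47/0.00571 + 4.93/26.4 + 8.52/16.5 = 258.1 d.
q = Δh / Σ(b_i/K_i) = 5.40 / 258.1 = 0.02092 m/day.
In each layer the seepage velocity is v_i = q/n_i, so the layer transit time is t_i = b_i·n_i / q:
  layer 1 (sandy clay): t_1 = 1.47 × 0.09 / 0.02092 = 6.325 d
  layer 2 (karst limestone): t_2 = 4.93 × 0.05 / 0.02092 = 11.78 d
  layer 3 (medium sand): t_3 = 8.52 × 0.21 / 0.02092 = 85.53 d
Total t = Σ t_i = 103.6 days.

104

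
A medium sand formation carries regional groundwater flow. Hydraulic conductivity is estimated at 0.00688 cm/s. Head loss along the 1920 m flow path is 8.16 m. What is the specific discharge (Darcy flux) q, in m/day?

Convert K: 0.00688 cm/s × 864 = 5.944 m/day.
Hydraulic gradient i = Δh / L = 8.16 / 1920 = 0.004250.
Specific discharge q = K · i = 5.944 × 0.004250 = 0.02526 m/day.

0.0253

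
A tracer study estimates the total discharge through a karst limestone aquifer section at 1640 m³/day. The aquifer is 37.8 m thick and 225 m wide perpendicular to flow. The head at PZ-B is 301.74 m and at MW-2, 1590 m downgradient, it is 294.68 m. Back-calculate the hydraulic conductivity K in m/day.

Cross-sectional area A = 225 × 37.8 = 8505 m².
Hydraulic gradient i = (301.74 − 294.68) / 1590 = 7.06 / 1590 = 0.004440.
From Q = K·A·i, K = Q / (A·i) = 1640 / (8505 × 0.004440) = 43.43 m/day.

43.4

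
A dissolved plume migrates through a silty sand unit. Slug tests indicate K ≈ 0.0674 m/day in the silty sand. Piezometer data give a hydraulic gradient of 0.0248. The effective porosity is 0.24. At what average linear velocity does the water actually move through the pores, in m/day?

Hydraulic gradient i = 0.0248.
Darcy flux q = K · i = 0.06740 × 0.02480 = 0.001672 m/day.
Seepage velocity v = q / n_e = 0.001672 / 0.24 = 0.006965 m/day.

0.00696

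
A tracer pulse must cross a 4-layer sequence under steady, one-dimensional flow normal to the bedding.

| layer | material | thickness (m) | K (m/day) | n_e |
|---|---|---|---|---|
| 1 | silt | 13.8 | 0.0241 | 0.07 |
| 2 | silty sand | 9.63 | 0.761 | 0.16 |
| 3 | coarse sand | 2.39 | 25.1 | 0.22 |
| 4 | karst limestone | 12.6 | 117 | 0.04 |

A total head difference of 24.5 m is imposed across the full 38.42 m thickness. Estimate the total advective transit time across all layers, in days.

With flow normal to the layers, continuity requires the same specific discharge q through every layer.
Σ(b_i/K_i) = 13.8/0.0241 + 9.63/0.761 + 2.39/25.1 + 12.6/117 = 585.5 d.
q = Δh / Σ(b_i/K_i) = 24.5 / 585.5 = 0.04185 m/day.
In each layer the seepage velocity is v_i = q/n_i, so the layer transit time is t_i = b_i·n_i / q:
  layer 1 (silt): t_1 = 13.8 × 0.07 / 0.04185 = 23.08 d
  layer 2 (silty sand): t_2 = 9.63 × 0.16 / 0.04185 = 36.82 d
  layer 3 (coarse sand): t_3 = 2.39 × 0.22 / 0.04185 = 12.56 d
  layer 4 (karst limestone): t_4 = 12.6 × 0.04 / 0.04185 = 12.04 d
Total t = Σ t_i = 84.51 days.

84.5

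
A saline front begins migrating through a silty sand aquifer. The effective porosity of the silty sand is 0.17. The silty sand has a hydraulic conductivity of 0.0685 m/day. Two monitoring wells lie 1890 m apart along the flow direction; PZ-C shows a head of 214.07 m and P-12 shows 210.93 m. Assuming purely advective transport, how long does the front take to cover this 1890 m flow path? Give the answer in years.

Hydraulic gradient i = (214.07 − 210.93) / 1890 = 3.14 / 1890 = 0.001661.
Darcy flux q = K · i = 0.06850 × 0.001661 = 0.0001138 m/day.
Seepage velocity v = q / n_e = 0.0001138 / 0.17 = 0.0006694 m/day.
Travel time t = L / v = 1890 / 0.0006694 = 2.823e+06 days = 7730 years.

7730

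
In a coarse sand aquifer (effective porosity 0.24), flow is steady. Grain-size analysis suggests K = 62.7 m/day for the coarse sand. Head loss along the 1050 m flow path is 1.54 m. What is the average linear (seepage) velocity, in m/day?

0.383

Hydraulic gradient i = Δh / L = 1.54 / 1050 = 0.001467.
Darcy flux q = K · i = 62.70 × 0.001467 = 0.09196 m/day.
Seepage velocity v = q / n_e = 0.09196 / 0.24 = 0.3832 m/day.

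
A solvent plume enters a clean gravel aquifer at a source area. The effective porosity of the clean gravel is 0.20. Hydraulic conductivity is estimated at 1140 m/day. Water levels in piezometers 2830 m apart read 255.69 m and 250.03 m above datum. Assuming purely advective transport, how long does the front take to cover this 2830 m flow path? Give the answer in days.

248

Hydraulic gradient i = (255.69 − 250.03) / 2830 = 5.66 / 2830 = 0.002000.
Darcy flux q = K · i = 1140 × 0.002000 = 2.280 m/day.
Seepage velocity v = q / n_e = 2.280 / 0.20 = 11.40 m/day.
Travel time t = L / v = 2830 / 11.40 = 248.2 days.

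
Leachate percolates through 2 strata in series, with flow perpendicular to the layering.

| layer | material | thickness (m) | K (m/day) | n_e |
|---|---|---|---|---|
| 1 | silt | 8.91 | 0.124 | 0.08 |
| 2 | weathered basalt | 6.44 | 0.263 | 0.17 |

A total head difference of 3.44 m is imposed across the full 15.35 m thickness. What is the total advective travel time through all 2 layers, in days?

With flow normal to the layers, continuity requires the same specific discharge q through every layer.
Σ(b_i/K_i) = 8.91/0.124 + 6.44/0.263 = 96.34 d.
q = Δh / Σ(b_i/K_i) = 3.44 / 96.34 = 0.03571 m/day.
In each layer the seepage velocity is v_i = q/n_i, so the layer transit time is t_i = b_i·n_i / q:
  layer 1 (silt): t_1 = 8.91 × 0.08 / 0.03571 = 19.96 d
  layer 2 (weathered basalt): t_2 = 6.44 × 0.17 / 0.03571 = 30.66 d
Total t = Σ t_i = 50.62 days.

50.6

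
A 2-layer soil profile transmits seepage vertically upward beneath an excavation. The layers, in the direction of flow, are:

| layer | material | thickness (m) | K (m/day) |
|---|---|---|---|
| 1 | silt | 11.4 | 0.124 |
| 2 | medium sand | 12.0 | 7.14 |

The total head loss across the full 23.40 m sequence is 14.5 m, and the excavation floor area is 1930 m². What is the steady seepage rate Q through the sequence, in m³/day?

Flow is perpendicular to layering, so the layers act in series and the equivalent K is the thickness-weighted harmonic mean.
Total thickness L = 11.4 + 12.0 = 23.40 m.
Σ(b_i/K_i) = 11.4/0.124 + 12.0/7.14 = 93.62 d.
K_eq = L / Σ(b_i/K_i) = 23.40 / 93.62 = 0.2500 m/day.
Q = K_eq · A · (Δh/L) = 0.2500 × 1930 × (14.5/23.40) = 298.9 m³/day.

299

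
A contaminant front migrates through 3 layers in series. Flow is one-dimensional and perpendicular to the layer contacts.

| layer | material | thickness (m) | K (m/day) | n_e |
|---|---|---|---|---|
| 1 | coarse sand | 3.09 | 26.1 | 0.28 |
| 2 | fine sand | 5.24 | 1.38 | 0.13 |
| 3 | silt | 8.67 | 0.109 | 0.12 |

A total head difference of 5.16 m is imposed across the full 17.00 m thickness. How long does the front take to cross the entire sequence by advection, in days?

41.8

With flow normal to the layers, continuity requires the same specific discharge q through every layer.
Σ(b_i/K_i) = 3.09/26.1 + 5.24/1.38 + 8.67/0.109 = 83.46 d.
q = Δh / Σ(b_i/K_i) = 5.16 / 83.46 = 0.06183 m/day.
In each layer the seepage velocity is v_i = q/n_i, so the layer transit time is t_i = b_i·n_i / q:
  layer 1 (coarse sand): t_1 = 3.09 × 0.28 / 0.06183 = 13.99 d
  layer 2 (fine sand): t_2 = 5.24 × 0.13 / 0.06183 = 11.02 d
  layer 3 (silt): t_3 = 8.67 × 0.12 / 0.06183 = 16.83 d
Total t = Σ t_i = 41.84 days.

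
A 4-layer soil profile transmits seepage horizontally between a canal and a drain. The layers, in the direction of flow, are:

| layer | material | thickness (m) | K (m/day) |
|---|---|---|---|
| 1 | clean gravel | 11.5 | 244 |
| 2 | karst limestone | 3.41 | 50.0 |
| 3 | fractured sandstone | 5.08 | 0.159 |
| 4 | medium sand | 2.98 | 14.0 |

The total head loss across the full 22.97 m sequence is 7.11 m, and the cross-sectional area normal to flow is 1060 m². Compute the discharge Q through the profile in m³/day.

Flow is perpendicular to layering, so the layers act in series and the equivalent K is the thickness-weighted harmonic mean.
Total thickness L = 11.5 + 3.41 + 5.08 + 2.98 = 22.97 m.
Σ(b_i/K_i) = 11.5/244 + 3.41/50.0 + 5.08/0.159 + 2.98/14.0 = 32.28 d.
K_eq = L / Σ(b_i/K_i) = 22.97 / 32.28 = 0.7116 m/day.
Q = K_eq · A · (Δh/L) = 0.7116 × 1060 × (7.11/22.97) = 233.5 m³/day.

233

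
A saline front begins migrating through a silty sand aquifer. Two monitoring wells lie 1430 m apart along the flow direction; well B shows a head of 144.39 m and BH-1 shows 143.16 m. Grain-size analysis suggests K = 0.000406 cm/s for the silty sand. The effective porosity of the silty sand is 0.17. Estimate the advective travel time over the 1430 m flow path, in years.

2210

Convert K: 0.000406 cm/s × 864 = 0.3508 m/day.
Hydraulic gradient i = (144.39 − 143.16) / 1430 = 1.23 / 1430 = 0.0008601.
Darcy flux q = K · i = 0.3508 × 0.0008601 = 0.0003017 m/day.
Seepage velocity v = q / n_e = 0.0003017 / 0.17 = 0.001775 m/day.
Travel time t = L / v = 1430 / 0.001775 = 8.057e+05 days = 2206 years.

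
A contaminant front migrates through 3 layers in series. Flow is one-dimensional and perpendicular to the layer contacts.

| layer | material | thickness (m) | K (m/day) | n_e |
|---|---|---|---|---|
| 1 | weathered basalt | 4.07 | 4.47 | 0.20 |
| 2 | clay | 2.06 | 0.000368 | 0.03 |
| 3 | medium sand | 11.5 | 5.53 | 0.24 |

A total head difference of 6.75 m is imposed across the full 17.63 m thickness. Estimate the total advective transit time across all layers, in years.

8.26

With flow normal to the layers, continuity requires the same specific discharge q through every layer.
Σ(b_i/K_i) = 4.07/4.47 + 2.06/0.000368 + 11.5/5.53 = 5601 d.
q = Δh / Σ(b_i/K_i) = 6.75 / 5601 = 0.001205 m/day.
In each layer the seepage velocity is v_i = q/n_i, so the layer transit time is t_i = b_i·n_i / q:
  layer 1 (weathered basalt): t_1 = 4.07 × 0.20 / 0.001205 = 675.4 d
  layer 2 (clay): t_2 = 2.06 × 0.03 / 0.001205 = 51.28 d
  layer 3 (medium sand): t_3 = 11.5 × 0.24 / 0.001205 = 2290 d
Total t = Σ t_i = 3017 days = 8.260 years.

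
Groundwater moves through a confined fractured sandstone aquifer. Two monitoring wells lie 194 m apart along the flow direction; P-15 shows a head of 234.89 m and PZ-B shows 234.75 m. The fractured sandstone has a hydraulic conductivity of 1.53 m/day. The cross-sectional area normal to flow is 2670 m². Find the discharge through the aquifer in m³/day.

Hydraulic gradient i = (234.89 − 234.75) / 194 = 0.14 / 194 = 0.0007216.
Darcy's law: Q = K · A · i = 1.530 × 2670 × 0.0007216 = 2.948 m³/day.

2.95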